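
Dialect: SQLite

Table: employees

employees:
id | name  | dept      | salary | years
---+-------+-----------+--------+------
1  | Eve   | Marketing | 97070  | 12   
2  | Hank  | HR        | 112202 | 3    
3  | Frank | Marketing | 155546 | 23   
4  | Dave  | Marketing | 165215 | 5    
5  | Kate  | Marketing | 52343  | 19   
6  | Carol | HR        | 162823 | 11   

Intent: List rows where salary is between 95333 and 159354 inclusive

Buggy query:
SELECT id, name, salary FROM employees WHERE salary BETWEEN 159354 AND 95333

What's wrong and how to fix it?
Bug: BETWEEN expects the lower bound first; with 159354 AND 95333 the range is empty

Fix: Swap the bounds so the smaller value comes first

Corrected query:
SELECT id, name, salary FROM employees WHERE salary BETWEEN 95333 AND 159354

Result:
id | name  | salary
---+-------+-------
1  | Eve   | 97070 
2  | Hank  | 112202
3  | Frank | 155546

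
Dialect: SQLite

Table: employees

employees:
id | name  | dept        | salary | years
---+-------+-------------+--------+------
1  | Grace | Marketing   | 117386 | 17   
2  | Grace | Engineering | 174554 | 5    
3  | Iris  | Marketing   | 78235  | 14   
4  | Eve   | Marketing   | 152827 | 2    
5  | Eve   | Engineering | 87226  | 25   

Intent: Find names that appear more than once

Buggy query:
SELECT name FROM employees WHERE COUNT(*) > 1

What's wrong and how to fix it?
Bug: WHERE can't reference COUNT(*); aggregates are computed after WHERE

Fix: Group first, then use HAVING for the count condition

Corrected query:
SELECT name FROM employees GROUP BY name HAVING COUNT(*) > 1

Result:
name 
-----
Eve  
Grace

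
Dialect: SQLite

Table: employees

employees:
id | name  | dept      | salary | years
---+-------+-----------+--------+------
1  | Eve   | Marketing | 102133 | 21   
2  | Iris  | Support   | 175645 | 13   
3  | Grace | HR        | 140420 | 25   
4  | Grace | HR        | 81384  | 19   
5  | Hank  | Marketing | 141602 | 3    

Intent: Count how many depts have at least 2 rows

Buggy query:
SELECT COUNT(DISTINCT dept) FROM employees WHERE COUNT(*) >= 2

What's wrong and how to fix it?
Bug: COUNT(*) cannot appear in WHERE; the per-group count doesn't exist yet

Fix: Group first with HAVING COUNT(*) >= 2, then COUNT the resulting groups

Corrected query:
SELECT COUNT(*) FROM (SELECT dept FROM employees GROUP BY dept HAVING COUNT(*) >= 2)

Result:
COUNT(*)
--------
2       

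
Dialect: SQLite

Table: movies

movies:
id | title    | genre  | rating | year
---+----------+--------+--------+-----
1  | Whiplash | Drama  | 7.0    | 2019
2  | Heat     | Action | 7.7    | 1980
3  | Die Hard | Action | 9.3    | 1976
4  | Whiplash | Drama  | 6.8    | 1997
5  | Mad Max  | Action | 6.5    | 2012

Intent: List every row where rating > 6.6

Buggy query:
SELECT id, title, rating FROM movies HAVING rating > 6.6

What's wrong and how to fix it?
Bug: HAVING filters the output of aggregation, but this query has no GROUP BY and no aggregate functions, so SQLite rejects it (HAVING clause on a non-aggregate query); the condition here is per row

Fix: Use WHERE for row-level filtering

Corrected query:
SELECT id, title, rating FROM movies WHERE rating > 6.6

Result:
id | title    | rating
---+----------+-------
1  | Whiplash | 7     
2  | Heat     | 7.7   
3  | Die Hard | 9.3   
4  | Whiplash | 6.8   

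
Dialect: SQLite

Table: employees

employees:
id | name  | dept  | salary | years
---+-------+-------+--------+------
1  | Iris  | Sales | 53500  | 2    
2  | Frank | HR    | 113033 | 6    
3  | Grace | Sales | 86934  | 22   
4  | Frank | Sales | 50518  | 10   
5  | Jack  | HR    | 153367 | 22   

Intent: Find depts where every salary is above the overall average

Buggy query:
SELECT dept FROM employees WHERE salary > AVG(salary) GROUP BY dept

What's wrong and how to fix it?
Bug: WHERE evaluates per row before aggregation, so AVG() is unavailable

Fix: Compute the overall average in a scalar subquery and compare each group's MIN against it in HAVING

Corrected query:
SELECT dept FROM employees GROUP BY dept HAVING MIN(salary) > (SELECT AVG(salary) FROM employees)

Result:
dept
----
HR  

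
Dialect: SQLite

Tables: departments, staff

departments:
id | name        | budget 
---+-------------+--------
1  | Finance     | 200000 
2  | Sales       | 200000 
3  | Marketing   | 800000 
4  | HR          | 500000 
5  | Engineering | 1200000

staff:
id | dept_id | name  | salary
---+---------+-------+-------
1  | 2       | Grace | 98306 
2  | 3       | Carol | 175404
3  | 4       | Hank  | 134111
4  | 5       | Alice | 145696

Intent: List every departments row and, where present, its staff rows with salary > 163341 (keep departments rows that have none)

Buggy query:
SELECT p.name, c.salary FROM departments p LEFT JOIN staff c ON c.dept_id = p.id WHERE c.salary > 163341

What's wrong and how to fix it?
Bug: Filtering c.salary in WHERE discards the NULL rows produced by LEFT JOIN, turning it into an inner join

Fix: Put 'c.salary > 163341' in the JOIN's ON clause instead of WHERE

Corrected query:
SELECT p.name, c.salary FROM departments p LEFT JOIN staff c ON c.dept_id = p.id AND c.salary > 163341

Result:
name        | salary
------------+-------
Finance     | NULL  
Sales       | NULL  
Marketing   | 175404
HR          | NULL  
Engineering | NULL  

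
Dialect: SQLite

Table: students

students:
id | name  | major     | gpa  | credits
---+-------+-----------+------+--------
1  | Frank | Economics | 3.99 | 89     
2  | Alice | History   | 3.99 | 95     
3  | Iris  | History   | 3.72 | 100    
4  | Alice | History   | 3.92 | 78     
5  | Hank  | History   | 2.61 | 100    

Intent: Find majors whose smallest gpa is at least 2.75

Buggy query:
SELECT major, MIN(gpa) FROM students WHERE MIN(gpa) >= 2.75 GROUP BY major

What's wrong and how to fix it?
Bug: Aggregates like MIN are computed per group after WHERE runs

Fix: Use HAVING for the per-group MIN condition

Corrected query:
SELECT major, MIN(gpa) FROM students GROUP BY major HAVING MIN(gpa) >= 2.75

Result:
major     | MIN(gpa)
----------+---------
Economics | 3.99    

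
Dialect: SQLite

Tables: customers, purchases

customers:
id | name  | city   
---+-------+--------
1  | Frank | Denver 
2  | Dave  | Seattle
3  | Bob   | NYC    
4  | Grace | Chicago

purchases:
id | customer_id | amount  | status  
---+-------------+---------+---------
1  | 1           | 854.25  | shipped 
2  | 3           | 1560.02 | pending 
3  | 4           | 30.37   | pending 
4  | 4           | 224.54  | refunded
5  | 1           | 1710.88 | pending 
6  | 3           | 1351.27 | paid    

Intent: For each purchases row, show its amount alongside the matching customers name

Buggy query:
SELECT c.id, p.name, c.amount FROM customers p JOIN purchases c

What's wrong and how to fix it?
Bug: JOIN with no ON clause produces a cartesian product; every purchases row pairs with every customers row

Fix: Add ON c.customer_id = p.id to the JOIN

Corrected query:
SELECT c.id, p.name, c.amount FROM customers p JOIN purchases c ON c.customer_id = p.id

Result:
id | name  | amount 
---+-------+--------
1  | Frank | 854.25 
2  | Bob   | 1560.02
3  | Grace | 30.37  
4  | Grace | 224.54 
5  | Frank | 1710.88
6  | Bob   | 1351.27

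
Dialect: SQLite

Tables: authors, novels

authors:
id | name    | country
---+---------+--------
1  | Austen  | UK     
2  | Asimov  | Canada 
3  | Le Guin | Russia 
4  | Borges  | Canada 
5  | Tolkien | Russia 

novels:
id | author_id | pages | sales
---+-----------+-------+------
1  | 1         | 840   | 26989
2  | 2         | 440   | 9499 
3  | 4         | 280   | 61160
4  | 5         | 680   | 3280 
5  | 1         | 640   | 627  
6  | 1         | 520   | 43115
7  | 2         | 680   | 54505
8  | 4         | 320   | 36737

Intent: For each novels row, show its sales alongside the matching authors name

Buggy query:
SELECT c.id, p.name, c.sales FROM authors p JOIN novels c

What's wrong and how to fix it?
Bug: Missing join condition: each novels row is matched to all authors rows instead of just its own

Fix: Specify the join condition linking the foreign key to the parent id

Corrected query:
SELECT c.id, p.name, c.sales FROM authors p JOIN novels c ON c.author_id = p.id

Result:
id | name    | sales
---+---------+------
1  | Austen  | 26989
2  | Asimov  | 9499 
3  | Borges  | 61160
4  | Tolkien | 3280 
5  | Austen  | 627  
6  | Austen  | 43115
7  | Asimov  | 54505
8  | Borges  | 36737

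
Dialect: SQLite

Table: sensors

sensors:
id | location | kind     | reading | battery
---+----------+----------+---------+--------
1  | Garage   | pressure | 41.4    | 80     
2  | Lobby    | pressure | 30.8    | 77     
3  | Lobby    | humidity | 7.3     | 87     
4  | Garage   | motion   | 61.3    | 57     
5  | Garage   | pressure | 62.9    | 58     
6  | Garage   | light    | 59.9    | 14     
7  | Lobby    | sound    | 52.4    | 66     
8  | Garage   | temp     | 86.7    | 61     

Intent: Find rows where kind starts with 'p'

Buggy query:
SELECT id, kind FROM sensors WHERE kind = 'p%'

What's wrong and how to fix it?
Bug: '=' compares the literal string including the % character; pattern matching needs LIKE

Fix: Use LIKE for wildcard pattern matching

Corrected query:
SELECT id, kind FROM sensors WHERE kind LIKE 'p%'

Result:
id | kind    
---+---------
1  | pressure
2  | pressure
5  | pressure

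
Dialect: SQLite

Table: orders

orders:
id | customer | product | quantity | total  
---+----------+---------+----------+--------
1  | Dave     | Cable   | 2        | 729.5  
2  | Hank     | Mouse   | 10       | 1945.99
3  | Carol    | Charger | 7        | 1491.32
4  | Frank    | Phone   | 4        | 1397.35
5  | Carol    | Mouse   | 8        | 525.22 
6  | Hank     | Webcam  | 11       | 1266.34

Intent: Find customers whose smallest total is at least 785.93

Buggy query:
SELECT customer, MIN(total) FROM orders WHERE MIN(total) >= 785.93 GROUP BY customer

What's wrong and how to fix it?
Bug: Aggregates like MIN are computed per group after WHERE runs

Fix: Use HAVING for the per-group MIN condition

Corrected query:
SELECT customer, MIN(total) FROM orders GROUP BY customer HAVING MIN(total) >= 785.93

Result:
customer | MIN(total)
---------+-----------
Frank    | 1397.35   
Hank     | 1266.34   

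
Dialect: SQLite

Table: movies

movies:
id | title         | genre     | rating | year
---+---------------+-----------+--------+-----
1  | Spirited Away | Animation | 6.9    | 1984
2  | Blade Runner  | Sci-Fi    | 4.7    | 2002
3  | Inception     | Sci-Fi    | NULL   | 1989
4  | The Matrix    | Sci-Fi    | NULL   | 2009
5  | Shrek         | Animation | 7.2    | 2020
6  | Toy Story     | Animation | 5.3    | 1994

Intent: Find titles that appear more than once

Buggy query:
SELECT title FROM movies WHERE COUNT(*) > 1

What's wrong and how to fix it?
Bug: COUNT(*) is an aggregate and cannot be used in WHERE

Fix: Group first, then use HAVING for the count condition

Corrected query:
SELECT title FROM movies GROUP BY title HAVING COUNT(*) > 1

Result:
(no rows)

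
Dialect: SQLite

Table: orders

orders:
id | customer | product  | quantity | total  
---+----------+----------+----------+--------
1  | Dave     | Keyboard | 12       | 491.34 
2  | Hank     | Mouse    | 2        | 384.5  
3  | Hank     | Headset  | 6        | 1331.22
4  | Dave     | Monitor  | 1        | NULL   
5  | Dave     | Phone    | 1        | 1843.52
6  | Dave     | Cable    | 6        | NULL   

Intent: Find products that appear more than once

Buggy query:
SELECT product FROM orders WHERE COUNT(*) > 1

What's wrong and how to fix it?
Bug: COUNT(*) is an aggregate and cannot be used in WHERE

Fix: GROUP BY product, then filter groups with HAVING COUNT(*) > 1

Corrected query:
SELECT product FROM orders GROUP BY product HAVING COUNT(*) > 1

Result:
(no rows)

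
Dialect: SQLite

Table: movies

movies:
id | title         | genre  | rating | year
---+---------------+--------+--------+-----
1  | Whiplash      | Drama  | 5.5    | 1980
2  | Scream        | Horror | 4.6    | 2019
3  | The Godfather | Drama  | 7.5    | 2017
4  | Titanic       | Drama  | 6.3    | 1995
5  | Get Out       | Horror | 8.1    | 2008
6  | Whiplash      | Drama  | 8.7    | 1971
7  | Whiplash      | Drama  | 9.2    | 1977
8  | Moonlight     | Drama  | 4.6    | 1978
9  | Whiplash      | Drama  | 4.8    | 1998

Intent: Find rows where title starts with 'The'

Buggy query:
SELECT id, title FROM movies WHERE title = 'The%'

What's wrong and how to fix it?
Bug: Wildcards only work with LIKE; '=' treats '%' as a literal character

Fix: Use LIKE for wildcard pattern matching

Corrected query:
SELECT id, title FROM movies WHERE title LIKE 'The%'

Result:
id | title        
---+--------------
3  | The Godfather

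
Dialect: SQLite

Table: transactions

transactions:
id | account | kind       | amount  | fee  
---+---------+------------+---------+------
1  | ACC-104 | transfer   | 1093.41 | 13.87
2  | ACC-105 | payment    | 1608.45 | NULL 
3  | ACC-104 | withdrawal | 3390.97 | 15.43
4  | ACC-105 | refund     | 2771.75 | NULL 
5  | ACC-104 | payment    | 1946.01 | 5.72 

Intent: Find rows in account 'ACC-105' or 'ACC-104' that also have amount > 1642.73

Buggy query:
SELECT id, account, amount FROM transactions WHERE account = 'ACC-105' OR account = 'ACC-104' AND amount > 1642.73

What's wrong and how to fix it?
Bug: Without parentheses, AND is evaluated before OR, so the amount filter only applies to the 'ACC-104' branch

Fix: Group the OR with parentheses (or use IN), then AND the threshold

Corrected query:
SELECT id, account, amount FROM transactions WHERE (account = 'ACC-105' OR account = 'ACC-104') AND amount > 1642.73

Result:
id | account | amount 
---+---------+--------
3  | ACC-104 | 3390.97
4  | ACC-105 | 2771.75
5  | ACC-104 | 1946.01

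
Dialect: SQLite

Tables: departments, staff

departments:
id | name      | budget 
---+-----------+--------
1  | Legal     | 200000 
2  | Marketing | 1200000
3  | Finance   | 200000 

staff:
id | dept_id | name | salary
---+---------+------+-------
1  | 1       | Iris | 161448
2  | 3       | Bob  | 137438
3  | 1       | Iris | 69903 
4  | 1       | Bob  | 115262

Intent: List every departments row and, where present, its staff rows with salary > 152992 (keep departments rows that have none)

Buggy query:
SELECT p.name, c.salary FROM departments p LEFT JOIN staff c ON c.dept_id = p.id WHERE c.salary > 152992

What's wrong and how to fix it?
Bug: A WHERE condition on the right-hand table after LEFT JOIN drops unmatched parents

Fix: Put 'c.salary > 152992' in the JOIN's ON clause instead of WHERE

Corrected query:
SELECT p.name, c.salary FROM departments p LEFT JOIN staff c ON c.dept_id = p.id AND c.salary > 152992

Result:
name      | salary
----------+-------
Legal     | 161448
Marketing | NULL  
Finance   | NULL  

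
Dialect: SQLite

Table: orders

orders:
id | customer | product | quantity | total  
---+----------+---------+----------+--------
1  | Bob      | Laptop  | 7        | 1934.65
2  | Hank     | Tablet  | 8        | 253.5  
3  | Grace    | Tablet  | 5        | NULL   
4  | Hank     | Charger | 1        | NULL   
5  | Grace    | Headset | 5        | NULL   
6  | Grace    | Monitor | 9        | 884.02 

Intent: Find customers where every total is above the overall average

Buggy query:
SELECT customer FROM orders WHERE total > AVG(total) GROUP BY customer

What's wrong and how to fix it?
Bug: AVG() is an aggregate; it can't sit directly in WHERE

Fix: Compute the overall average in a scalar subquery and compare each group's MIN against it in HAVING

Corrected query:
SELECT customer FROM orders GROUP BY customer HAVING MIN(total) > (SELECT AVG(total) FROM orders)

Result:
customer
--------
Bob     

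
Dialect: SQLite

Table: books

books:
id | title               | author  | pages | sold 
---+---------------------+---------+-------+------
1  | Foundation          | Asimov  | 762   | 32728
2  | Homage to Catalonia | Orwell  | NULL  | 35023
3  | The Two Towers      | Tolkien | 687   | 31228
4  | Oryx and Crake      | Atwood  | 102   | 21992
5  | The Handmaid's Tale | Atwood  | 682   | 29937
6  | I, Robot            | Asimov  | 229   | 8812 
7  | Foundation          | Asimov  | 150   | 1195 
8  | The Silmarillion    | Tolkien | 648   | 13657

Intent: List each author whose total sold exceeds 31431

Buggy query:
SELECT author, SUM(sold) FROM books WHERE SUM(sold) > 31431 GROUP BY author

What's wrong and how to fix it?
Bug: Aggregate functions cannot appear in a WHERE clause

Fix: Use HAVING (which filters groups after aggregation) instead of WHERE

Corrected query:
SELECT author, SUM(sold) FROM books GROUP BY author HAVING SUM(sold) > 31431

Result:
author  | SUM(sold)
--------+----------
Asimov  | 42735    
Atwood  | 51929    
Orwell  | 35023    
Tolkien | 44885    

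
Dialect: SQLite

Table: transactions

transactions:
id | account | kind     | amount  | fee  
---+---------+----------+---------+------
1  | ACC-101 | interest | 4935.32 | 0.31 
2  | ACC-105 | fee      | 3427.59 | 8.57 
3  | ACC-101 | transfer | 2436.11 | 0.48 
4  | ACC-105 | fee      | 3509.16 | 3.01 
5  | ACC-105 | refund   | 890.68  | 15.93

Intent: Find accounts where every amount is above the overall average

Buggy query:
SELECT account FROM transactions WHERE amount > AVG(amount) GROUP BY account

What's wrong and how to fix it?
Bug: AVG() is an aggregate; it can't sit directly in WHERE

Fix: Use a subquery for AVG and a HAVING MIN(...) filter so the condition holds for every row in the group

Corrected query:
SELECT account FROM transactions GROUP BY account HAVING MIN(amount) > (SELECT AVG(amount) FROM transactions)

Result:
(no rows)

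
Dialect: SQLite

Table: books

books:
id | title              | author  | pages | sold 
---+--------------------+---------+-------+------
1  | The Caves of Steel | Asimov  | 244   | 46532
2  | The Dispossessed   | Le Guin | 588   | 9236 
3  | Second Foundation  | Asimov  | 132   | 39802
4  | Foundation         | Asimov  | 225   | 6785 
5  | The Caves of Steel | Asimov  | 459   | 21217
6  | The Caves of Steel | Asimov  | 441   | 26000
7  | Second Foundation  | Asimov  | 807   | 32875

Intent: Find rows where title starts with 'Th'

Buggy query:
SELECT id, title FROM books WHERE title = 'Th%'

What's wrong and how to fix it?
Bug: Wildcards only work with LIKE; '=' treats '%' as a literal character

Fix: Replace '=' with LIKE so 'Th%' is treated as a pattern

Corrected query:
SELECT id, title FROM books WHERE title LIKE 'Th%'

Result:
id | title             
---+-------------------
1  | The Caves of Steel
2  | The Dispossessed  
5  | The Caves of Steel
6  | The Caves of Steel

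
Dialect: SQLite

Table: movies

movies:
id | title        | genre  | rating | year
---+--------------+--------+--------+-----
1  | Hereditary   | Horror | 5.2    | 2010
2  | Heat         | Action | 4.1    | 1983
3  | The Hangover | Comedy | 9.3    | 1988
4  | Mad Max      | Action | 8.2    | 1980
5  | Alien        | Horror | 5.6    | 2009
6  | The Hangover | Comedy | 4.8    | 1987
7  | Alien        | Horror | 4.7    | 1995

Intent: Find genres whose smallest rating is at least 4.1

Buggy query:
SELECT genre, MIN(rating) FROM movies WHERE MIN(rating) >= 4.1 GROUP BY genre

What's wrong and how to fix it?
Bug: MIN() in WHERE is a misuse of aggregate

Fix: Replace WHERE with HAVING after the GROUP BY

Corrected query:
SELECT genre, MIN(rating) FROM movies GROUP BY genre HAVING MIN(rating) >= 4.1

Result:
genre  | MIN(rating)
-------+------------
Action | 4.1        
Comedy | 4.8        
Horror | 4.7        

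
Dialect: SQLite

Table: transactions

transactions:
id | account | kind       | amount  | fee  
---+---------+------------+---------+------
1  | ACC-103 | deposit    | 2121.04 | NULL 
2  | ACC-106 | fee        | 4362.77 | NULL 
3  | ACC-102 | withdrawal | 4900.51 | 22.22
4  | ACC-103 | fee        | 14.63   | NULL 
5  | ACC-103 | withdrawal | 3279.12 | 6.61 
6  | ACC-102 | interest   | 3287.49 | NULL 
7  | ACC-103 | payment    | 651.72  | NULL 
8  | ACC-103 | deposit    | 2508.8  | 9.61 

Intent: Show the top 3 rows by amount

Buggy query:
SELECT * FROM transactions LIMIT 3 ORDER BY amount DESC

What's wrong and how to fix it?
Bug: LIMIT must come after ORDER BY

Fix: Sort with ORDER BY, then apply LIMIT

Corrected query:
SELECT * FROM transactions ORDER BY amount DESC LIMIT 3

Result:
id | account | kind       | amount  | fee  
---+---------+------------+---------+------
3  | ACC-102 | withdrawal | 4900.51 | 22.22
2  | ACC-106 | fee        | 4362.77 | NULL 
6  | ACC-102 | interest   | 3287.49 | NULL 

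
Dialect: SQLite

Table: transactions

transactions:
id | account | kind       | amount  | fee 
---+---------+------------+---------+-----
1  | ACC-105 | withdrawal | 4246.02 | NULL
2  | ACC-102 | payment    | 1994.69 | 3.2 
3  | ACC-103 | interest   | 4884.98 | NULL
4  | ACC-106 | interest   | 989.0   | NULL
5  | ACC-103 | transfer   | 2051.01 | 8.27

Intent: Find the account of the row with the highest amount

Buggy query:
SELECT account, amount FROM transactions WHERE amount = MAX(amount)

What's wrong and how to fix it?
Bug: WHERE is evaluated per row; an aggregate over the whole table isn't defined there

Fix: Use a subquery: WHERE amount = (SELECT MAX(amount) FROM transactions)

Corrected query:
SELECT account, amount FROM transactions WHERE amount = (SELECT MAX(amount) FROM transactions)

Result:
account | amount 
--------+--------
ACC-103 | 4884.98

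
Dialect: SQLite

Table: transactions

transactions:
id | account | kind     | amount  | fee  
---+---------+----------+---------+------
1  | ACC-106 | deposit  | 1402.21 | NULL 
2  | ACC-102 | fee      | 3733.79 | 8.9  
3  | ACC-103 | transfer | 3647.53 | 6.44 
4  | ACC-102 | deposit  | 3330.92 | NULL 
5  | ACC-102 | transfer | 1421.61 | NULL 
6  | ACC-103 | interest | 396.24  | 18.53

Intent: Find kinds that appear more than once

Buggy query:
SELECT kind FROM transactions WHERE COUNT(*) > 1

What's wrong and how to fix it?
Bug: WHERE can't reference COUNT(*); aggregates are computed after WHERE

Fix: Group first, then use HAVING for the count condition

Corrected query:
SELECT kind FROM transactions GROUP BY kind HAVING COUNT(*) > 1

Result:
kind    
--------
deposit 
transfer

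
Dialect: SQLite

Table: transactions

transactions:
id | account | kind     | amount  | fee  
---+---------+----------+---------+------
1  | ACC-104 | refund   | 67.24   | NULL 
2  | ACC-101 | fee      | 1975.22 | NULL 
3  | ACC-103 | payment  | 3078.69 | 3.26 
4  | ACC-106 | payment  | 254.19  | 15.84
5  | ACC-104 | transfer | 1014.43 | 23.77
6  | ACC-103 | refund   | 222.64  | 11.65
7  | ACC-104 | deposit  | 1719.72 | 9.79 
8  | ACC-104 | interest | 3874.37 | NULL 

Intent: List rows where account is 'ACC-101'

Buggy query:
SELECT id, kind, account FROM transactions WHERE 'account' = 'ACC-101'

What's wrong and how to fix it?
Bug: 'account' in single quotes is a string literal, not the column; the comparison is literal-vs-literal and never true

Fix: Reference the column as account without single quotes

Corrected query:
SELECT id, kind, account FROM transactions WHERE account = 'ACC-101'

Result:
id | kind | account
---+------+--------
2  | fee  | ACC-101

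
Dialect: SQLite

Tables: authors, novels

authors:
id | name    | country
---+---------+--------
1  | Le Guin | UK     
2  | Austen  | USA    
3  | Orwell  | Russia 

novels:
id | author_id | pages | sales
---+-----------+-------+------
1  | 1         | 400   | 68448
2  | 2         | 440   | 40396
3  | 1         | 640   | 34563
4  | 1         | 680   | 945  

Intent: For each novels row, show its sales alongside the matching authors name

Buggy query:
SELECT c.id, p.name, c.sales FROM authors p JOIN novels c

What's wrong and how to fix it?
Bug: Missing join condition: each novels row is matched to all authors rows instead of just its own

Fix: Add ON c.author_id = p.id to the JOIN

Corrected query:
SELECT c.id, p.name, c.sales FROM authors p JOIN novels c ON c.author_id = p.id

Result:
id | name    | sales
---+---------+------
1  | Le Guin | 68448
2  | Austen  | 40396
3  | Le Guin | 34563
4  | Le Guin | 945  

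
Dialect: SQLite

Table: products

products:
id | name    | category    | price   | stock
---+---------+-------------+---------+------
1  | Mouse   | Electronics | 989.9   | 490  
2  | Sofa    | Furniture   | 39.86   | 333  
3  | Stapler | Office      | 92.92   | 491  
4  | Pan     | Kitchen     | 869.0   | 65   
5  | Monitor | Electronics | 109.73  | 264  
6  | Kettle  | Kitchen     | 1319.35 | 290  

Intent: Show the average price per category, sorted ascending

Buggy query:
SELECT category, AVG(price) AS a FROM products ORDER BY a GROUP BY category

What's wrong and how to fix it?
Bug: ORDER BY appears before GROUP BY; SQL clause order requires GROUP BY first

Fix: Move ORDER BY to the end, after GROUP BY

Corrected query:
SELECT category, AVG(price) AS a FROM products GROUP BY category ORDER BY a

Result:
category    | a       
------------+---------
Furniture   | 39.86   
Office      | 92.92   
Electronics | 549.815 
Kitchen     | 1094.175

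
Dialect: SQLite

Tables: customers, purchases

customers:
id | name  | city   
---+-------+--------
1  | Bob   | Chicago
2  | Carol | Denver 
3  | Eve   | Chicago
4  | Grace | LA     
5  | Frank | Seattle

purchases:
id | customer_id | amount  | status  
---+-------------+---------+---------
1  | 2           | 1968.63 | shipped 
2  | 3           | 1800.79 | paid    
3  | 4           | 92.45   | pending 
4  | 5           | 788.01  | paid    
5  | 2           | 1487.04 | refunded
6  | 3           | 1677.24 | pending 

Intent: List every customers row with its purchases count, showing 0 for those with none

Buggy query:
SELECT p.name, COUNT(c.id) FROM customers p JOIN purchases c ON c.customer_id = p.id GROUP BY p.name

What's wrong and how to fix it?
Bug: INNER JOIN drops customers rows that have no matching purchases rows

Fix: Use LEFT JOIN so parents without children still appear (COUNT(c.id) gives 0)

Corrected query:
SELECT p.name, COUNT(c.id) FROM customers p LEFT JOIN purchases c ON c.customer_id = p.id GROUP BY p.name

Result:
name  | COUNT(c.id)
------+------------
Bob   | 0          
Carol | 2          
Eve   | 2          
Frank | 1          
Grace | 1          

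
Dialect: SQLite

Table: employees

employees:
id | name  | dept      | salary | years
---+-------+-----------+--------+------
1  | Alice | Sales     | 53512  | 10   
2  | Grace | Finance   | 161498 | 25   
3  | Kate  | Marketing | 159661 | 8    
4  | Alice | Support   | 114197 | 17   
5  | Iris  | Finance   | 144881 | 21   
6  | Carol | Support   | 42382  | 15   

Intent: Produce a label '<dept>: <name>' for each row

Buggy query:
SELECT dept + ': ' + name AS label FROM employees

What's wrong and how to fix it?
Bug: SQLite uses || for string concatenation; + coerces text to numbers (yielding 0)

Fix: Replace + with || to concatenate text

Corrected query:
SELECT dept || ': ' || name AS label FROM employees

Result:
label          
---------------
Sales: Alice   
Finance: Grace 
Marketing: Kate
Support: Alice 
Finance: Iris  
Support: Carol 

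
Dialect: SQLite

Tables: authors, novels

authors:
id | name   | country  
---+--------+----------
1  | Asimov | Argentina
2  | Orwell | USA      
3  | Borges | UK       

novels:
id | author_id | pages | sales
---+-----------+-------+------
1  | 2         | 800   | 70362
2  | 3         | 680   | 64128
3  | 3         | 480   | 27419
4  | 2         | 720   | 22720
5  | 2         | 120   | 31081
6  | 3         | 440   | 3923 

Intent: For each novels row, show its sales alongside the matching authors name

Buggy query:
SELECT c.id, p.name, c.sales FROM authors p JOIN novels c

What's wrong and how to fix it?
Bug: JOIN with no ON clause produces a cartesian product; every novels row pairs with every authors row

Fix: Add ON c.author_id = p.id to the JOIN

Corrected query:
SELECT c.id, p.name, c.sales FROM authors p JOIN novels c ON c.author_id = p.id

Result:
id | name   | sales
---+--------+------
1  | Orwell | 70362
2  | Borges | 64128
3  | Borges | 27419
4  | Orwell | 22720
5  | Orwell | 31081
6  | Borges | 3923 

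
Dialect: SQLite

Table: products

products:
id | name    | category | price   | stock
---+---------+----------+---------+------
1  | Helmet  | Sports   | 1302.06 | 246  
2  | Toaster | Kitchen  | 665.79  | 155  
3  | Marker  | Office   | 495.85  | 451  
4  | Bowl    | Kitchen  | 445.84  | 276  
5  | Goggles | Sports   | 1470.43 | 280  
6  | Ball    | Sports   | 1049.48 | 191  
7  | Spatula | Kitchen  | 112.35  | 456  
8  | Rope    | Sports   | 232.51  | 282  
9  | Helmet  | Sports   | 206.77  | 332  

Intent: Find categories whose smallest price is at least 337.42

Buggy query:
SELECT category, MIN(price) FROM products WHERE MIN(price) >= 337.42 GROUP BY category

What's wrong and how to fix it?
Bug: Aggregates like MIN are computed per group after WHERE runs

Fix: Use HAVING for the per-group MIN condition

Corrected query:
SELECT category, MIN(price) FROM products GROUP BY category HAVING MIN(price) >= 337.42

Result:
category | MIN(price)
---------+-----------
Office   | 495.85    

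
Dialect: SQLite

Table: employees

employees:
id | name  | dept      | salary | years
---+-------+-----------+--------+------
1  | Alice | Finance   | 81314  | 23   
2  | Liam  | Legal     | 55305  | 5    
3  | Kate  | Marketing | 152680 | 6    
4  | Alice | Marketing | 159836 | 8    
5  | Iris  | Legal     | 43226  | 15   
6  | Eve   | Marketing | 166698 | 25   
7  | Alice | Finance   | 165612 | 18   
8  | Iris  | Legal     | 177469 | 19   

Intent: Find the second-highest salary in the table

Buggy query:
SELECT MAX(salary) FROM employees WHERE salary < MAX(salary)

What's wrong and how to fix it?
Bug: MAX(salary) on the right of the comparison is an aggregate-in-WHERE error

Fix: Put the inner MAX in a scalar subquery

Corrected query:
SELECT MAX(salary) FROM employees WHERE salary < (SELECT MAX(salary) FROM employees)

Result:
MAX(salary)
-----------
166698     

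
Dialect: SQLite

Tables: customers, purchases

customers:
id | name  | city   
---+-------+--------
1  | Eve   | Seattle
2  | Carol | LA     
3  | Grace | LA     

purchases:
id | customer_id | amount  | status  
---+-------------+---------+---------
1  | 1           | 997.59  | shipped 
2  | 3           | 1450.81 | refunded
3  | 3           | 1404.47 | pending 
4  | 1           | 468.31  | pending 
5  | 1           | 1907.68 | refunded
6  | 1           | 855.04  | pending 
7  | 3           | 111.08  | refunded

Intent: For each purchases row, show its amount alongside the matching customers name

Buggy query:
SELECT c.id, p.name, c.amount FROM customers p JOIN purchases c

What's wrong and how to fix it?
Bug: JOIN with no ON clause produces a cartesian product; every purchases row pairs with every customers row

Fix: Specify the join condition linking the foreign key to the parent id

Corrected query:
SELECT c.id, p.name, c.amount FROM customers p JOIN purchases c ON c.customer_id = p.id

Result:
id | name  | amount 
---+-------+--------
1  | Eve   | 997.59 
2  | Grace | 1450.81
3  | Grace | 1404.47
4  | Eve   | 468.31 
5  | Eve   | 1907.68
6  | Eve   | 855.04 
7  | Grace | 111.08 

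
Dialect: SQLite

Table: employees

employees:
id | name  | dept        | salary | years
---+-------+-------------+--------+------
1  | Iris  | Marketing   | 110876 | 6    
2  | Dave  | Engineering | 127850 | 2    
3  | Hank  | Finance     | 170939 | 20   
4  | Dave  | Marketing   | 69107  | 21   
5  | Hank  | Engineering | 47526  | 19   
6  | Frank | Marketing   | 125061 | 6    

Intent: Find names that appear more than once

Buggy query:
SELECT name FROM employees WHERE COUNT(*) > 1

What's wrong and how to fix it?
Bug: COUNT(*) is an aggregate and cannot be used in WHERE

Fix: GROUP BY name, then filter groups with HAVING COUNT(*) > 1

Corrected query:
SELECT name FROM employees GROUP BY name HAVING COUNT(*) > 1

Result:
name
----
Dave
Hank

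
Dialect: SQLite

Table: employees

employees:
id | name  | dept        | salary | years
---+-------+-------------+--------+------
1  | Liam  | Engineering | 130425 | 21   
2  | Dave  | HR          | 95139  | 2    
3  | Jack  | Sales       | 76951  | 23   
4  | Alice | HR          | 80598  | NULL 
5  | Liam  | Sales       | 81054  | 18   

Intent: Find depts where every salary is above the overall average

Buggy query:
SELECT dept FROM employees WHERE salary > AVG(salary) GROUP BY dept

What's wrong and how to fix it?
Bug: WHERE evaluates per row before aggregation, so AVG() is unavailable

Fix: Use a subquery for AVG and a HAVING MIN(...) filter so the condition holds for every row in the group

Corrected query:
SELECT dept FROM employees GROUP BY dept HAVING MIN(salary) > (SELECT AVG(salary) FROM employees)

Result:
dept       
-----------
Engineering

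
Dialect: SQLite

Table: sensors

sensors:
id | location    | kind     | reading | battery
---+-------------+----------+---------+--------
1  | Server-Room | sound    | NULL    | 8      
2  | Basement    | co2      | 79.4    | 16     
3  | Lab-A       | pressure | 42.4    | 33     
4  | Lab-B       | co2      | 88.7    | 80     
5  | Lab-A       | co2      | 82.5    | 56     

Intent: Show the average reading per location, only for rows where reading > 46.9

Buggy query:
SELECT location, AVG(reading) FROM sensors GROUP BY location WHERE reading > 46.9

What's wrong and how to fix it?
Bug: WHERE cannot follow GROUP BY

Fix: Place WHERE between FROM and GROUP BY

Corrected query:
SELECT location, AVG(reading) FROM sensors WHERE reading > 46.9 GROUP BY location

Result:
location | AVG(reading)
---------+-------------
Basement | 79.4        
Lab-A    | 82.5        
Lab-B    | 88.7        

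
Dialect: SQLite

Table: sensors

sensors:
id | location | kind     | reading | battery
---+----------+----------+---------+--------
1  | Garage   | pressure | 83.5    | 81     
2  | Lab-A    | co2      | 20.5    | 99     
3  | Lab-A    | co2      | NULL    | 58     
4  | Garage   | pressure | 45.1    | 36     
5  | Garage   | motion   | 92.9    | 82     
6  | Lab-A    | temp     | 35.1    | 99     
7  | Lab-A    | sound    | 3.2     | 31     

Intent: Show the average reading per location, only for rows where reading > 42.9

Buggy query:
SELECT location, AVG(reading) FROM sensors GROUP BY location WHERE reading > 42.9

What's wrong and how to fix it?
Bug: Row-level WHERE must come before GROUP BY in the clause order

Fix: Move the WHERE clause before GROUP BY

Corrected query:
SELECT location, AVG(reading) FROM sensors WHERE reading > 42.9 GROUP BY location

Result:
location | AVG(reading)
---------+-------------
Garage   | 73.833333   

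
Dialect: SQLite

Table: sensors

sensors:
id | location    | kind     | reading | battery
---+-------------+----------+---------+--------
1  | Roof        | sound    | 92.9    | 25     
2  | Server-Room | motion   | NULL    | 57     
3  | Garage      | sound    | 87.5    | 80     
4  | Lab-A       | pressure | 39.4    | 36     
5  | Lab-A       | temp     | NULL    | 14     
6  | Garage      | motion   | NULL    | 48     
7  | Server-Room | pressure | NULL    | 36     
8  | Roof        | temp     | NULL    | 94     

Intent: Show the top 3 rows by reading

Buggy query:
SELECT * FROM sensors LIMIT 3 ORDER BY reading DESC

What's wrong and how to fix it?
Bug: ORDER BY cannot follow LIMIT; LIMIT is the final clause

Fix: Sort with ORDER BY, then apply LIMIT

Corrected query:
SELECT * FROM sensors ORDER BY reading DESC LIMIT 3

Result:
id | location | kind     | reading | battery
---+----------+----------+---------+--------
1  | Roof     | sound    | 92.9    | 25     
3  | Garage   | sound    | 87.5    | 80     
4  | Lab-A    | pressure | 39.4    | 36     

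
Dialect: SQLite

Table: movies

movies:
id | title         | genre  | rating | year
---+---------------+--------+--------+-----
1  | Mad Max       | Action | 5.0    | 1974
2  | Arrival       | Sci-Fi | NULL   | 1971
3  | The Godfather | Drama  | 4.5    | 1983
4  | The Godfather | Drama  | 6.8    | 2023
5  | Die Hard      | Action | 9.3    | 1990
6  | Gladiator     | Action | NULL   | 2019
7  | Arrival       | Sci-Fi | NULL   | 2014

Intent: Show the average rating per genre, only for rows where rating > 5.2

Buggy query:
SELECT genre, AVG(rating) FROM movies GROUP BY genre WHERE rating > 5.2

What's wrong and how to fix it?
Bug: Row-level WHERE must come before GROUP BY in the clause order

Fix: Place WHERE between FROM and GROUP BY

Corrected query:
SELECT genre, AVG(rating) FROM movies WHERE rating > 5.2 GROUP BY genre

Result:
genre  | AVG(rating)
-------+------------
Action | 9.3        
Drama  | 6.8        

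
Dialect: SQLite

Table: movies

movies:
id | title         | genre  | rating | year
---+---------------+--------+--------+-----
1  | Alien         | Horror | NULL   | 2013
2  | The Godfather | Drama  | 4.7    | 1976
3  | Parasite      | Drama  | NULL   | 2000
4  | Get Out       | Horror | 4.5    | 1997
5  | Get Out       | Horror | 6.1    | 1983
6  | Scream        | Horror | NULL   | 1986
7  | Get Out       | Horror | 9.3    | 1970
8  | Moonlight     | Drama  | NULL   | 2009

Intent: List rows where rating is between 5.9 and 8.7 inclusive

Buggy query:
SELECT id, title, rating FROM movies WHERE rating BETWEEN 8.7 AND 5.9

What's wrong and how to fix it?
Bug: BETWEEN expects the lower bound first; with 8.7 AND 5.9 the range is empty

Fix: Write BETWEEN 5.9 AND 8.7

Corrected query:
SELECT id, title, rating FROM movies WHERE rating BETWEEN 5.9 AND 8.7

Result:
id | title   | rating
---+---------+-------
5  | Get Out | 6.1   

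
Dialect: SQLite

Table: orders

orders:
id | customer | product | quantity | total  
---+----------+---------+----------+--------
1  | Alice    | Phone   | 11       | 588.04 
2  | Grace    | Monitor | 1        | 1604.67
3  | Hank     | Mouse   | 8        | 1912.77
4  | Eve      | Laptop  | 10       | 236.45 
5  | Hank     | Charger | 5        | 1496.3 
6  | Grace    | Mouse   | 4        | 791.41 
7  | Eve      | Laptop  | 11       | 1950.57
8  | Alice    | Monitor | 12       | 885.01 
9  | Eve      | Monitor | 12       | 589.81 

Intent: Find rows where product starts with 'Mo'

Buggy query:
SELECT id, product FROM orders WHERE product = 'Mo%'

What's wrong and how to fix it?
Bug: '=' compares the literal string including the % character; pattern matching needs LIKE

Fix: Replace '=' with LIKE so 'Mo%' is treated as a pattern

Corrected query:
SELECT id, product FROM orders WHERE product LIKE 'Mo%'

Result:
id | product
---+--------
2  | Monitor
3  | Mouse  
6  | Mouse  
8  | Monitor
9  | Monitor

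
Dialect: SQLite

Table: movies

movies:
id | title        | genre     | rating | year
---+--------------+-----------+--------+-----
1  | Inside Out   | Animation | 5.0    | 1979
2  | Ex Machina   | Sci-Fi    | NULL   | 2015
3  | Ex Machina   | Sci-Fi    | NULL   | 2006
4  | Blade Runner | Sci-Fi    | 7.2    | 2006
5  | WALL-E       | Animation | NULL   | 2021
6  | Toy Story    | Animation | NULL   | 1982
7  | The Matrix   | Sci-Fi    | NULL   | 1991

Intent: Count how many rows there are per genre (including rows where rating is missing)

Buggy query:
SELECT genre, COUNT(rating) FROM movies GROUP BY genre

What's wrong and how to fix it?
Bug: COUNT(rating) skips NULLs, so groups with missing rating are undercounted

Fix: Replace COUNT(rating) with COUNT(*)

Corrected query:
SELECT genre, COUNT(*) FROM movies GROUP BY genre

Result:
genre     | COUNT(*)
----------+---------
Animation | 3       
Sci-Fi    | 4       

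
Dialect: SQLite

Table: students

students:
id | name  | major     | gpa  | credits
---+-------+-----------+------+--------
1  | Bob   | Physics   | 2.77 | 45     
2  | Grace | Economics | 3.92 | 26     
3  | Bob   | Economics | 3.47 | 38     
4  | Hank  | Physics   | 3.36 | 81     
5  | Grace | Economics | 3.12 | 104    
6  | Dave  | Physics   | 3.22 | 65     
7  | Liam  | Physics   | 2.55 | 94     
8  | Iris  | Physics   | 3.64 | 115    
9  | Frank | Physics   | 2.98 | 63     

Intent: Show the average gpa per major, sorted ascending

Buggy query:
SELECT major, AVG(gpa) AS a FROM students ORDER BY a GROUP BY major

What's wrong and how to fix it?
Bug: ORDER BY appears before GROUP BY; SQL clause order requires GROUP BY first

Fix: Reorder: SELECT … FROM … GROUP BY … ORDER BY …

Corrected query:
SELECT major, AVG(gpa) AS a FROM students GROUP BY major ORDER BY a

Result:
major     | a       
----------+---------
Physics   | 3.086667
Economics | 3.503333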